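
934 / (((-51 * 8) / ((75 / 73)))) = -2.35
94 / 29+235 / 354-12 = -83101 / 10266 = -8.09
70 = 70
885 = 885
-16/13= -1.23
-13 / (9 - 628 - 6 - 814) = 13 / 1439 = 0.01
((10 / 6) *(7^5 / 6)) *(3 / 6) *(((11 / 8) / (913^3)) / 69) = 84035 / 1374868702944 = 0.00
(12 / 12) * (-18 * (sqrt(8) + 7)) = -176.91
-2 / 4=-1 / 2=-0.50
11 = 11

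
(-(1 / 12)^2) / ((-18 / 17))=17 / 2592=0.01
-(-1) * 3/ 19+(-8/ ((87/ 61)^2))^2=17008411939/ 1088505459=15.63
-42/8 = -21/4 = -5.25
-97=-97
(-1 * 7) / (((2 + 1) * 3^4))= -7 / 243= -0.03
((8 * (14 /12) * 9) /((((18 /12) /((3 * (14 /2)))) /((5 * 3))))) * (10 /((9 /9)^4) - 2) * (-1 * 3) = -423360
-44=-44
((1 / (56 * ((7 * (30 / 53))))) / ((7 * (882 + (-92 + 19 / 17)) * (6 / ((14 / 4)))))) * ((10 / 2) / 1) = 901 / 379584576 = 0.00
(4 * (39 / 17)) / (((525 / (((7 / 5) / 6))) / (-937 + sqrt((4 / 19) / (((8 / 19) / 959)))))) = -24362 / 6375 + 13 * sqrt(1918) / 6375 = -3.73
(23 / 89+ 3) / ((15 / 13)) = 754 / 267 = 2.82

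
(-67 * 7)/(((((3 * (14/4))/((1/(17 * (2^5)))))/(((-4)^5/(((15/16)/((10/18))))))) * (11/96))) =2195456/5049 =434.83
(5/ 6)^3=125/ 216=0.58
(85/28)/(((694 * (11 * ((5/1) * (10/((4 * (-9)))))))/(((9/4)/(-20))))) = 1377/42750400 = 0.00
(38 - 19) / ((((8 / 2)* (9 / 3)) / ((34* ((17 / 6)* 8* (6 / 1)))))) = 21964 / 3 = 7321.33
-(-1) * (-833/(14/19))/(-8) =2261/16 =141.31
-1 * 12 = -12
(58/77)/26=0.03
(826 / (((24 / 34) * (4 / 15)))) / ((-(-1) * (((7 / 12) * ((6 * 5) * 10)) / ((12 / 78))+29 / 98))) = 1720145 / 446016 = 3.86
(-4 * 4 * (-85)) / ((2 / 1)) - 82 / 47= 31878 / 47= 678.26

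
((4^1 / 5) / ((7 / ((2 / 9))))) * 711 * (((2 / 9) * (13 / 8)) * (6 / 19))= 4108 / 1995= 2.06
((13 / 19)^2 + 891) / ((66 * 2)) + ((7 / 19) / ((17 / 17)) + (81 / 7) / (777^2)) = 39840049765 / 5593951671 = 7.12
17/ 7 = 2.43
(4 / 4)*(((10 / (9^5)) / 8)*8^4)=5120 / 59049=0.09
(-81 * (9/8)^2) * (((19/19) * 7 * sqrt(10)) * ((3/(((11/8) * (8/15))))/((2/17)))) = -35134155 * sqrt(10)/1408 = -78909.06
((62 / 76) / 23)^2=961 / 763876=0.00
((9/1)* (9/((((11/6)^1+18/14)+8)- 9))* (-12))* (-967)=39476808/89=443559.64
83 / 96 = 0.86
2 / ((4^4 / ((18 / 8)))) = 9 / 512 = 0.02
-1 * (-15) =15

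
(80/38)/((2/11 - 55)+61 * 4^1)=440/39539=0.01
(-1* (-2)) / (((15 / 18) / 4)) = 48 / 5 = 9.60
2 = 2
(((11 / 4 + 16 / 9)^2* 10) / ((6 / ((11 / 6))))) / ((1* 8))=1461295 / 186624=7.83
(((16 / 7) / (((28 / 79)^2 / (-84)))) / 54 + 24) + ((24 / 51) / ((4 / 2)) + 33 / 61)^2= -3.70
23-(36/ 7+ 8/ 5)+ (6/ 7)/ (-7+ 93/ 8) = 21293/ 1295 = 16.44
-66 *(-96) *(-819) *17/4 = -22054032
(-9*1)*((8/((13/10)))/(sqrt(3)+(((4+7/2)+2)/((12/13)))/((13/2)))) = -16.71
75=75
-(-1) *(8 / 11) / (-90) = -4 / 495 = -0.01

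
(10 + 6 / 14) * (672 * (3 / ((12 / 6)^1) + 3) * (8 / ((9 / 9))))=252288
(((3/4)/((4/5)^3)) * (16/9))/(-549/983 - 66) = -122875/3140496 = -0.04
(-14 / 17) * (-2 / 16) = 0.10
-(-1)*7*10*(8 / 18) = 280 / 9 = 31.11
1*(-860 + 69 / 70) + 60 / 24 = -29978 / 35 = -856.51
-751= -751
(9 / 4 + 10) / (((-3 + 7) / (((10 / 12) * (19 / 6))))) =4655 / 576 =8.08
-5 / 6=-0.83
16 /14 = 8 /7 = 1.14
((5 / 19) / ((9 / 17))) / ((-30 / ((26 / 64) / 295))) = -221 / 9685440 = -0.00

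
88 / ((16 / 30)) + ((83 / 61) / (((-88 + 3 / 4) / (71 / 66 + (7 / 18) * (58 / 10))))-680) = -5427645793 / 10538055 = -515.05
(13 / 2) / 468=0.01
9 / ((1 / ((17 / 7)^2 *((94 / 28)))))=122247 / 686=178.20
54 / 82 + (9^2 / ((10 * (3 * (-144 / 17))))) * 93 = -190143 / 6560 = -28.99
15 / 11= 1.36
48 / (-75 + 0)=-0.64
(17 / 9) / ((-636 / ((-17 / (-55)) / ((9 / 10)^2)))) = -1445 / 1275021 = -0.00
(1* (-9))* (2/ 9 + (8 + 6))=-128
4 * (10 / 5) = 8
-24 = -24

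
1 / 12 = 0.08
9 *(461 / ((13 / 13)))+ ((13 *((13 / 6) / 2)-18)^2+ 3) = 600097 / 144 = 4167.34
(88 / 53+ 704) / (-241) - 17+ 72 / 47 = -11043771 / 600331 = -18.40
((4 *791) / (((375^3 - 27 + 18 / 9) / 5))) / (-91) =-226 / 68554655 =-0.00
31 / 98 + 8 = 815 / 98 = 8.32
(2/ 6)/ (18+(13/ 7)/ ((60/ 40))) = 0.02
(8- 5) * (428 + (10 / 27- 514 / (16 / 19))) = -39313 / 72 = -546.01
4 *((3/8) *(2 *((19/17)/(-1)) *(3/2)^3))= -1539/136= -11.32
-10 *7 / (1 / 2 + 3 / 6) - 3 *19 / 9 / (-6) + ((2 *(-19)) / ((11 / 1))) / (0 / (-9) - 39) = -177235 / 2574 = -68.86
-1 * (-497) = 497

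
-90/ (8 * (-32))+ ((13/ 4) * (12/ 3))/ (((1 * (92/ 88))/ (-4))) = -145397/ 2944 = -49.39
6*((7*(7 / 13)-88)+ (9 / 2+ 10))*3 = -16317 / 13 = -1255.15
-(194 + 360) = -554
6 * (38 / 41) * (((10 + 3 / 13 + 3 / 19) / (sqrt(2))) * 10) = 153960 * sqrt(2) / 533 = 408.50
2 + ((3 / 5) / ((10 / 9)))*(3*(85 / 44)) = 2257 / 440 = 5.13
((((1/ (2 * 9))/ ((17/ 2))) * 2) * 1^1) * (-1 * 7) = -14/ 153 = -0.09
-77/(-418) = 7/38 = 0.18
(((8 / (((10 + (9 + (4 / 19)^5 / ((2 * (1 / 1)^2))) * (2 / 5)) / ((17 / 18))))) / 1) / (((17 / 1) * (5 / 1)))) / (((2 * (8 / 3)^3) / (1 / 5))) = 0.00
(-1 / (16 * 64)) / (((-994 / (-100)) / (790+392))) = -14775 / 127232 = -0.12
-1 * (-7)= 7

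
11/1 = 11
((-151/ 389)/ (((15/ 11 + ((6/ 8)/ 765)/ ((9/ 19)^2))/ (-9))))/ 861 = 411695460/ 138802504253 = 0.00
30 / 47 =0.64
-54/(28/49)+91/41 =-7567/82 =-92.28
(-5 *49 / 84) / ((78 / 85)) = -2975 / 936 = -3.18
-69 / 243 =-23 / 81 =-0.28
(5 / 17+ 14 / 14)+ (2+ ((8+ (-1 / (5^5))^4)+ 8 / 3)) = 67901611328125051 / 4863739013671875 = 13.96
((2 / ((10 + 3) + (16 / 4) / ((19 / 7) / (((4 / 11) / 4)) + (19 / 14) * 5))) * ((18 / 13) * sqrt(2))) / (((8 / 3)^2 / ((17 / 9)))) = 78489 * sqrt(2) / 1398800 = 0.08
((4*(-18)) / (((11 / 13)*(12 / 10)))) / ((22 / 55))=-1950 / 11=-177.27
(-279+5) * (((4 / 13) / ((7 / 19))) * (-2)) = 41648 / 91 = 457.67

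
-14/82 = -7/41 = -0.17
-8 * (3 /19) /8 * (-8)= 24 /19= 1.26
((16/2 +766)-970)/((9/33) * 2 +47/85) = -178.44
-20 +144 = 124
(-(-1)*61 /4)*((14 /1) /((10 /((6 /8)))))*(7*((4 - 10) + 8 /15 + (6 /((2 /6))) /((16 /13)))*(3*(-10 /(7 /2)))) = -1407819 /160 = -8798.87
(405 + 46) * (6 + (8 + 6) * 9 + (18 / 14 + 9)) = 64170.86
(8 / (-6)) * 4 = -16 / 3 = -5.33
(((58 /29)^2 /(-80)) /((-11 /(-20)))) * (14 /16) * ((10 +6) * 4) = -56 /11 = -5.09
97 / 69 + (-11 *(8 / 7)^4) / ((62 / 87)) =-128015777 / 5135739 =-24.93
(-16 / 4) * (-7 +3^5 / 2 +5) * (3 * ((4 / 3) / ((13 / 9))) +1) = -1801.69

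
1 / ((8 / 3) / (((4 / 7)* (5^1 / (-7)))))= -15 / 98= -0.15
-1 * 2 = -2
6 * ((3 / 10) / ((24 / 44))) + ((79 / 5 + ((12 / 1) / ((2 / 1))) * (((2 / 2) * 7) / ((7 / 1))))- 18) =71 / 10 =7.10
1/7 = 0.14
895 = 895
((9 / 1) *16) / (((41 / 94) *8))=1692 / 41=41.27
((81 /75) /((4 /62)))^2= 700569 /2500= 280.23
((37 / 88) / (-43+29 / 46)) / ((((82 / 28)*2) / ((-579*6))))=10347309 / 1757998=5.89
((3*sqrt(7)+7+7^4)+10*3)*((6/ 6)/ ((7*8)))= 3*sqrt(7)/ 56+1219/ 28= 43.68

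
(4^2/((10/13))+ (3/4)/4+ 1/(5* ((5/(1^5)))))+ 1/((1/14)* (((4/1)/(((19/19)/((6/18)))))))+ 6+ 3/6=15211/400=38.03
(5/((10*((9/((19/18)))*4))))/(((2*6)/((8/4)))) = 19/7776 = 0.00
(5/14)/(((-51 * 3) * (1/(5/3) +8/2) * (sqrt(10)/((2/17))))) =-5 * sqrt(10)/837522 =-0.00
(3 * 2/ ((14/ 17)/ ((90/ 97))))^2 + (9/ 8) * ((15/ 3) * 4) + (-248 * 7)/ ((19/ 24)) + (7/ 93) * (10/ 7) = -3461549537569/ 1629318894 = -2124.54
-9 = -9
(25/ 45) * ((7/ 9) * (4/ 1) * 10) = 1400/ 81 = 17.28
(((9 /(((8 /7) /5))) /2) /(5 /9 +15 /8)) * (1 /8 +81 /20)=13527 /400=33.82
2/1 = 2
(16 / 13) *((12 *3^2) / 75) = 576 / 325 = 1.77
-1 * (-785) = 785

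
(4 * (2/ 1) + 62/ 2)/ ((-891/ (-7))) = 91/ 297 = 0.31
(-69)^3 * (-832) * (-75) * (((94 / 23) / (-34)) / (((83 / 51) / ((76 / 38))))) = 251335094400 / 83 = 3028133667.47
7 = 7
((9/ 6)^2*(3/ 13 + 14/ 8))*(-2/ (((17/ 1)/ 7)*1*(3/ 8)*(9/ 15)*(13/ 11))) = -39655/ 2873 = -13.80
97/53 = 1.83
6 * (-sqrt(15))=-23.24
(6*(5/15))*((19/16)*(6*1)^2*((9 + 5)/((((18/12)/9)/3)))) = 21546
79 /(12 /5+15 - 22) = -395 /23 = -17.17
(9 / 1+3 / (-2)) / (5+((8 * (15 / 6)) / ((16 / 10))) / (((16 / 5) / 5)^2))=768 / 3637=0.21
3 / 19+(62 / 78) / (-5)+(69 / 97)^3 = 0.36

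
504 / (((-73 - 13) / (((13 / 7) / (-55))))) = 468 / 2365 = 0.20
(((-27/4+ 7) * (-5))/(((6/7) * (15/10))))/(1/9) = -35/4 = -8.75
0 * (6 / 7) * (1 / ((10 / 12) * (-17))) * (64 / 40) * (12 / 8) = 0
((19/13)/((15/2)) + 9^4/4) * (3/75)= 65.62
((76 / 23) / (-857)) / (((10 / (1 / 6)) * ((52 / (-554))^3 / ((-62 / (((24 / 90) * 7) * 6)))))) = -0.43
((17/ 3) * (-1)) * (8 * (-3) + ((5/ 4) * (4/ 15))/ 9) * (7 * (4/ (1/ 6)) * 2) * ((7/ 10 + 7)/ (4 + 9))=47427688/ 1755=27024.32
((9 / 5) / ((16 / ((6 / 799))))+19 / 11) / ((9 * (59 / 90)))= 607537 / 2074204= 0.29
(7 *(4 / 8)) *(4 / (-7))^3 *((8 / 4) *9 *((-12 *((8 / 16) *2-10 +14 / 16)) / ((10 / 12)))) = -67392 / 49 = -1375.35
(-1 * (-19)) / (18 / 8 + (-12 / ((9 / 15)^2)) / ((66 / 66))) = -228 / 373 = -0.61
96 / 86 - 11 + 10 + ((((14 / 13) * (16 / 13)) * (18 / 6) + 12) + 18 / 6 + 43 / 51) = 7388527 / 370617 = 19.94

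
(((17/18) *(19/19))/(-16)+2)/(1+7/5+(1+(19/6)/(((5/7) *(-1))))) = -1.88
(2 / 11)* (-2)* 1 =-4 / 11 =-0.36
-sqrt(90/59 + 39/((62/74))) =-sqrt(160818483)/1829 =-6.93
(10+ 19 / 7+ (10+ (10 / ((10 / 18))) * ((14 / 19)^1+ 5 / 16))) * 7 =44265 / 152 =291.22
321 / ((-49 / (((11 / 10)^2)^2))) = -4699761 / 490000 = -9.59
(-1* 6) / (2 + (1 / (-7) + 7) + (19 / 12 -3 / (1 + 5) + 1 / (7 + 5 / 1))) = -252 / 421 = -0.60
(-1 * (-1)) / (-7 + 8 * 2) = 1 / 9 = 0.11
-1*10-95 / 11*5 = -585 / 11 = -53.18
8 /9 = 0.89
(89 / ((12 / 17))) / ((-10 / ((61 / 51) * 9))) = -5429 / 40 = -135.72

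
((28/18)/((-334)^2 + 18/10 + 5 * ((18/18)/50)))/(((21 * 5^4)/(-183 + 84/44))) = -2656/13805290125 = -0.00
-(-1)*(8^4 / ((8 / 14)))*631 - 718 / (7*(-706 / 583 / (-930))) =10981706558 / 2471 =4444235.76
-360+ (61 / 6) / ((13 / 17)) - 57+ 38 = -365.71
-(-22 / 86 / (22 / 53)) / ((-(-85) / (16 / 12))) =106 / 10965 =0.01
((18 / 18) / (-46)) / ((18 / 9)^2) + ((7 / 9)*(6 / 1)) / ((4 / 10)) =11.66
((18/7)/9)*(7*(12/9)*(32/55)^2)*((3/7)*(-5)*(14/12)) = -4096/1815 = -2.26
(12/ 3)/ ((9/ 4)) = 16/ 9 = 1.78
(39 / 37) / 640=39 / 23680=0.00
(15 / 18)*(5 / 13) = 25 / 78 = 0.32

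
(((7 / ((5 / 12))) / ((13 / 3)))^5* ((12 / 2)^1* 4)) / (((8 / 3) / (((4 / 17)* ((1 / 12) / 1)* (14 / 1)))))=42682710841344 / 19724940625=2163.90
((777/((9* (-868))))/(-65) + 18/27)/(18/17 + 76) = 274669/31675800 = 0.01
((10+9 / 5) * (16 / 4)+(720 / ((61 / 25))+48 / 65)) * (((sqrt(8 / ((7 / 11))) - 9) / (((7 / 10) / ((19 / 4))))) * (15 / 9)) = -193810830 / 5551+129207220 * sqrt(154) / 116571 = -21159.71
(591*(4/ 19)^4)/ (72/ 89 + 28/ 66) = 222178176/ 236011331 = 0.94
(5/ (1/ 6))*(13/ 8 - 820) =-98205/ 4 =-24551.25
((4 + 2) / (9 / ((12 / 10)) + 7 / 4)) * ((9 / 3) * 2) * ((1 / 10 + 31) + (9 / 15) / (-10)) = 111744 / 925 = 120.80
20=20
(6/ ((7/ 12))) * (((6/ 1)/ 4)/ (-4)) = -27/ 7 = -3.86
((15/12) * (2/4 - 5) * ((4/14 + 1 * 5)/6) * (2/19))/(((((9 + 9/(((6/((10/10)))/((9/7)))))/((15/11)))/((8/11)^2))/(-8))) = 118400/429913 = 0.28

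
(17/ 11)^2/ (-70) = -289/ 8470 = -0.03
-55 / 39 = -1.41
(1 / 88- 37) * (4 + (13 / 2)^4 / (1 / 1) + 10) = -93695175 / 1408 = -66544.87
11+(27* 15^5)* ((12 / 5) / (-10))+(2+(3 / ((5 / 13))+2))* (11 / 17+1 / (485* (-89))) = -18054286396393 / 3669025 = -4920731.36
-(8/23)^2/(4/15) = -240/529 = -0.45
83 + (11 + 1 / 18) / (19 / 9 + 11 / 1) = 19787 / 236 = 83.84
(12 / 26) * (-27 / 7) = -162 / 91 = -1.78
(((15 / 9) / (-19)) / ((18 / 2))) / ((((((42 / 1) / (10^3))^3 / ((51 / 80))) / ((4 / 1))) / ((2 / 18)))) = -531250000 / 14252679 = -37.27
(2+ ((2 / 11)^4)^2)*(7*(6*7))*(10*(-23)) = -28989912377160 / 214358881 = -135240.08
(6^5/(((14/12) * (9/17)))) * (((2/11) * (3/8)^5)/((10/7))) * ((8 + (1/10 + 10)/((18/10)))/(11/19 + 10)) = 11537883/754688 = 15.29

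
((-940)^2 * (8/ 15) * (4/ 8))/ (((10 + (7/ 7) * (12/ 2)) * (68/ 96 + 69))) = 353440/ 1673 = 211.26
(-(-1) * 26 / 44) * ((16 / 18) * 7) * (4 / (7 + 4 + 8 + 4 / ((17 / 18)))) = 24752 / 39105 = 0.63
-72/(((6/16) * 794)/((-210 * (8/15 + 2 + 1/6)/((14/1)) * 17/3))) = 22032/397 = 55.50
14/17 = 0.82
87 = 87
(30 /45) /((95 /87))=58 /95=0.61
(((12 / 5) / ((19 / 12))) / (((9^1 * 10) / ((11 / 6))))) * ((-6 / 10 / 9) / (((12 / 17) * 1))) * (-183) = 0.53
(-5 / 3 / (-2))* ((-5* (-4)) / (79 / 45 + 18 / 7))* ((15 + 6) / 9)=12250 / 1363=8.99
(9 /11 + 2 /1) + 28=30.82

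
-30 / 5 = -6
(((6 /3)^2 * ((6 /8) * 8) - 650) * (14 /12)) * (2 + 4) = -4382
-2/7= -0.29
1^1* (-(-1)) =1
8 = 8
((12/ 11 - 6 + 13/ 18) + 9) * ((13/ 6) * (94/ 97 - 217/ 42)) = -30266327/ 691416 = -43.77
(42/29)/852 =7/4118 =0.00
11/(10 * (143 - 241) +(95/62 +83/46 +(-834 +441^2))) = 0.00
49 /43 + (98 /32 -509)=-347301 /688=-504.80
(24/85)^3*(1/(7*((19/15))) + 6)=11238912/81678625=0.14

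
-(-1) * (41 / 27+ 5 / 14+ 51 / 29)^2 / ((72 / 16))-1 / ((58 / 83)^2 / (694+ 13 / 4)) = -1424.94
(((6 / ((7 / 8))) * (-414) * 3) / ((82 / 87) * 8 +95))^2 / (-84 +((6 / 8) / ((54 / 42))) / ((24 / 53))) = -83.40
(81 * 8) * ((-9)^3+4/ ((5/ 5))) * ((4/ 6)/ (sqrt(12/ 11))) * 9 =-469800 * sqrt(33) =-2698795.53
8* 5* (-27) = -1080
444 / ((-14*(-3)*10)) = 1.06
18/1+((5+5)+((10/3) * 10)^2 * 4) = 40252/9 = 4472.44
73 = 73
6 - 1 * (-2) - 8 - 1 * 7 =-7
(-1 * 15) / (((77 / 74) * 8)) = -555 / 308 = -1.80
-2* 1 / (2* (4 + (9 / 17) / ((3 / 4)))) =-17 / 80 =-0.21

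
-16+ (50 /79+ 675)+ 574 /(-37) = 1882761 /2923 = 644.12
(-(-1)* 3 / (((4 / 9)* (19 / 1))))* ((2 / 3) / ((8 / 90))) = 2.66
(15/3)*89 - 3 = 442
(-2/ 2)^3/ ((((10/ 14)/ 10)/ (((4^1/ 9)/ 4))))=-14/ 9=-1.56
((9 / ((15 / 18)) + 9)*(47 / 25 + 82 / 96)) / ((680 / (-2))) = -6369 / 40000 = -0.16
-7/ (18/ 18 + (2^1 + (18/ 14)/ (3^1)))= -49/ 24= -2.04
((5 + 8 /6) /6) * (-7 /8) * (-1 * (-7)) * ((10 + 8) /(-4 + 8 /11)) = 10241 /288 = 35.56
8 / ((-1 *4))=-2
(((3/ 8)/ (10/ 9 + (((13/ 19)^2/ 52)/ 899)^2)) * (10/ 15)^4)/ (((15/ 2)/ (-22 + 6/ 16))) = -145770578529064/ 758344050219645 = -0.19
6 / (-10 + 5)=-6 / 5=-1.20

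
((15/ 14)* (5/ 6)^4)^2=9765625/ 36578304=0.27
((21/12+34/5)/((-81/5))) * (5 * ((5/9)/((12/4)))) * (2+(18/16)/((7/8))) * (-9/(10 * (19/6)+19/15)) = 0.44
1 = 1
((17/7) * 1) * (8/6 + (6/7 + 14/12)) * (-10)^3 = -8153.06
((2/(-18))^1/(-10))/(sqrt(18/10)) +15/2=sqrt(5)/270 +15/2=7.51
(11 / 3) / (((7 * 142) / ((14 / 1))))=11 / 213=0.05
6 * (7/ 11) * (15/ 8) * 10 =1575/ 22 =71.59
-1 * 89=-89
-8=-8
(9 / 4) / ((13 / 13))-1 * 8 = -23 / 4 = -5.75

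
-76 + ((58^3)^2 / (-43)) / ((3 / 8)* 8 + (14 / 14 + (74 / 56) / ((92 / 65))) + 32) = -98065262914132 / 4091063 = -23970606.88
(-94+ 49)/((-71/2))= 90/71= 1.27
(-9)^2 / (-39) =-27 / 13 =-2.08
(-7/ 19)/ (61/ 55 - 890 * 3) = 385/ 2788991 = 0.00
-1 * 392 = -392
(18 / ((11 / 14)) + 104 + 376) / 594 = 922 / 1089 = 0.85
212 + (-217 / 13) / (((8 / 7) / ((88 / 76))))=192747 / 988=195.09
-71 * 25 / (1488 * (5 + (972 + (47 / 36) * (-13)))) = -5325 / 4285564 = -0.00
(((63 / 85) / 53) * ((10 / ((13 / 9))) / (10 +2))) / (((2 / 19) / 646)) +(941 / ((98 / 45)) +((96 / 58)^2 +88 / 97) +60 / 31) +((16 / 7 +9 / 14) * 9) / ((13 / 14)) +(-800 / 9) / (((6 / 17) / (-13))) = 8735889261146056 / 2305199358189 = 3789.65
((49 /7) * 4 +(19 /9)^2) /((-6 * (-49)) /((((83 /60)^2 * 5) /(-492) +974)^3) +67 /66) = 2375510317479190963277764703618 /74298895385381461199984692599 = 31.97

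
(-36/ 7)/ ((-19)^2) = -36/ 2527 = -0.01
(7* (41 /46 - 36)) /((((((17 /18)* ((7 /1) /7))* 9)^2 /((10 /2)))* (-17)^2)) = -6650 /112999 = -0.06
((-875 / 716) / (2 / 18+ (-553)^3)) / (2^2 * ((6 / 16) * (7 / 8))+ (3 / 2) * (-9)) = -525 / 885430127296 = -0.00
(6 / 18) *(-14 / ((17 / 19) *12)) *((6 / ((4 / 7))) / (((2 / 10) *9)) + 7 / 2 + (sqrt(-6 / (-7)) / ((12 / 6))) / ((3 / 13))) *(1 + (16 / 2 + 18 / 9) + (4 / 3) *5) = -98686 / 1377 - 13091 *sqrt(42) / 5508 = -87.07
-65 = -65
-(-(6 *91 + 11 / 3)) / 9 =1649 / 27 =61.07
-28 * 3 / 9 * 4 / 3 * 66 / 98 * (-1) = 8.38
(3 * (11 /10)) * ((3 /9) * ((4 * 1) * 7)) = 154 /5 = 30.80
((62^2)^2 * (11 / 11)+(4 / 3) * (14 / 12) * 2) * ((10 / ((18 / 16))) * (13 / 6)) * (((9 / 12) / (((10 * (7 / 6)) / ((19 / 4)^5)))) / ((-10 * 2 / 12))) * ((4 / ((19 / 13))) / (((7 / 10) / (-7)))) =732234986755987 / 1008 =726423597972.21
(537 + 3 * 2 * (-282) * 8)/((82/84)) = -545958/41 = -13316.05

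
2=2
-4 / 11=-0.36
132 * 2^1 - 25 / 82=21623 / 82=263.70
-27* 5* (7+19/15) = -1116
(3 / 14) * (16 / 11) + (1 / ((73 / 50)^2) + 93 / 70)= 8655527 / 4103330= 2.11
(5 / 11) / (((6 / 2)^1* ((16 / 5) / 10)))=125 / 264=0.47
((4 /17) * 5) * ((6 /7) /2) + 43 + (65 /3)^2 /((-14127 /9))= 4272512 /98889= 43.21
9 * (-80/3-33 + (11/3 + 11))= -405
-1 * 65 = -65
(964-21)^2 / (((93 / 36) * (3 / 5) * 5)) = 3556996 / 31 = 114741.81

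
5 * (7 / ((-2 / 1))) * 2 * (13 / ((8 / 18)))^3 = -56056455 / 64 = -875882.11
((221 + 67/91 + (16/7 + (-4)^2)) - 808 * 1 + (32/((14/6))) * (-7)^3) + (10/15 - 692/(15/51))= -10406912/1365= -7624.11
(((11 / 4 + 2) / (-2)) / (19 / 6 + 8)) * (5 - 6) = 57 / 268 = 0.21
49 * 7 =343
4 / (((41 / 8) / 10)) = 320 / 41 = 7.80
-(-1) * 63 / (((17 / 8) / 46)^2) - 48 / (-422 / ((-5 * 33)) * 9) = 1800064072 / 60979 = 29519.41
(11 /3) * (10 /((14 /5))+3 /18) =1727 /126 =13.71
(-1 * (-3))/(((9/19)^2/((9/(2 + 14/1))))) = 361/48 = 7.52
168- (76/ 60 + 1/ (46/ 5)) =114971/ 690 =166.62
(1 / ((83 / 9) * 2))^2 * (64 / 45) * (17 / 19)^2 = 41616 / 12434645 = 0.00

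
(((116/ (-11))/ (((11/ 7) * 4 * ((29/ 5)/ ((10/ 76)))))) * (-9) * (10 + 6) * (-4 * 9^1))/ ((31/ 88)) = -3628800/ 6479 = -560.09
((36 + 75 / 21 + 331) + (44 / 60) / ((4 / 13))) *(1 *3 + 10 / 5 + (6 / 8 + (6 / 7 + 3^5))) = 1094763949 / 11760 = 93092.17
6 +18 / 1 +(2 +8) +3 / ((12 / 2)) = 69 / 2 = 34.50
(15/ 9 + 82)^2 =63001/ 9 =7000.11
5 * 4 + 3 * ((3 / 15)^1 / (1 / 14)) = 142 / 5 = 28.40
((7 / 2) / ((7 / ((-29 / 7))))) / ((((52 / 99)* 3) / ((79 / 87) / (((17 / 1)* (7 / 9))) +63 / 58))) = -263043 / 173264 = -1.52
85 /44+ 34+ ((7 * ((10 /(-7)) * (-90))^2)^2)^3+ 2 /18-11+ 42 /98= 111842096446476000000000000001186691849 /46589004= 2400611449999575007012384000000.00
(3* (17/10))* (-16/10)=-8.16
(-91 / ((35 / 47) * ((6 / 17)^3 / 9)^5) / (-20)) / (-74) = -1748940484472497449523 / 58923417600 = -29681585958.66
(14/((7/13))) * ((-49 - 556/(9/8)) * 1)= -127114/9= -14123.78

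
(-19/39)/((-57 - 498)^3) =19/6667201125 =0.00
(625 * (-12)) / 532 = -1875 / 133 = -14.10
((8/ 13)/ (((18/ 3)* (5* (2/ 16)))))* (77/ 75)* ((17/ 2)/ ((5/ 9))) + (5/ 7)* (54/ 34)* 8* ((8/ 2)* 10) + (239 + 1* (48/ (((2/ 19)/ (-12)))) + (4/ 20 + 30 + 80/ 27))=-126200702678/ 26105625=-4834.23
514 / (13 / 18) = 9252 / 13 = 711.69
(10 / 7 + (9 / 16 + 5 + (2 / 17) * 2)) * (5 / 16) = 68795 / 30464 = 2.26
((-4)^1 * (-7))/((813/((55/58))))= 770/23577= 0.03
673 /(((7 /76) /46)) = 336115.43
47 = 47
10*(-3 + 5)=20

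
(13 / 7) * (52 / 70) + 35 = 8913 / 245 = 36.38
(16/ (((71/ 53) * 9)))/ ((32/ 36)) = 106/ 71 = 1.49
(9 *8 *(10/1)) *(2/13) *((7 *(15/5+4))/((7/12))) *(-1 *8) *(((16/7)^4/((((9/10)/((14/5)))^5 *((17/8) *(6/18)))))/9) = -134690174402560/1449981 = -92890992.64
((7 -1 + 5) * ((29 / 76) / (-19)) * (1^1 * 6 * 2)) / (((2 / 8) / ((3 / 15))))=-3828 / 1805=-2.12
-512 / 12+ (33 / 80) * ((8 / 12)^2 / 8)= -6823 / 160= -42.64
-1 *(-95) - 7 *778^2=-4236893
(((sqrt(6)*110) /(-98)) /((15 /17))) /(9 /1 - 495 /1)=187*sqrt(6) /71442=0.01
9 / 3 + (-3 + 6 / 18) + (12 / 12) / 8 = 11 / 24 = 0.46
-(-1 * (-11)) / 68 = -11 / 68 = -0.16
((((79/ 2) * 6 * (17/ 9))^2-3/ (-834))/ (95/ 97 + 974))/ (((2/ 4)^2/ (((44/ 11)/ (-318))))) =-194548799228/ 18811420857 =-10.34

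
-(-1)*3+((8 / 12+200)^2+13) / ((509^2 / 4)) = 8445271 / 2331729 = 3.62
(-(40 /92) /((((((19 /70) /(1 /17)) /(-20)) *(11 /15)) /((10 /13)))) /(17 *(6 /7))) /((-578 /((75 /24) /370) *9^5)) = -765625 /22806436221826686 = -0.00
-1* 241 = -241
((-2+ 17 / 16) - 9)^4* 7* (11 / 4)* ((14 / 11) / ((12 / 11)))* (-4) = -876084.67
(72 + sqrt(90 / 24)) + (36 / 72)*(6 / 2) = sqrt(15) / 2 + 147 / 2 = 75.44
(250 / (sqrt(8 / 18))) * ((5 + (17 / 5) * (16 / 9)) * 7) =86975 / 3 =28991.67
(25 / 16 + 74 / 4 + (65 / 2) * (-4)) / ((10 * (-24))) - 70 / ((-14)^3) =0.48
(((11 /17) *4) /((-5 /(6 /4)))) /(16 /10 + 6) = -33 /323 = -0.10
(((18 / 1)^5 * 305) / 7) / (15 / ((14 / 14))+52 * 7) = 576318240 / 2653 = 217232.66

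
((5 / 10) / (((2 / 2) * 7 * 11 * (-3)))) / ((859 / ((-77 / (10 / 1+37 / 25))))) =25 / 1479198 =0.00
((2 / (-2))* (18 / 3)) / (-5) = 6 / 5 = 1.20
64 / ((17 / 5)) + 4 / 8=657 / 34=19.32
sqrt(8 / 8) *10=10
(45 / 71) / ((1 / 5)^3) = 5625 / 71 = 79.23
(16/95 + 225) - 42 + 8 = 18161/95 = 191.17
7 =7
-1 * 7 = -7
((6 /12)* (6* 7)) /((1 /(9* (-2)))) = -378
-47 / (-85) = 47 / 85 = 0.55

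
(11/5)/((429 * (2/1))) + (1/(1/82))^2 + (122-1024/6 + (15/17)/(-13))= 44257027/6630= 6675.27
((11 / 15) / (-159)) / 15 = -11 / 35775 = -0.00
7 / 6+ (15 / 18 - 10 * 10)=-98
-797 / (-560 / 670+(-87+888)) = -53399 / 53611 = -1.00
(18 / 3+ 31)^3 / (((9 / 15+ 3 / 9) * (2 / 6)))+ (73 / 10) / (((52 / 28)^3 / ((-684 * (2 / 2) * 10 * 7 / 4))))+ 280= 4596817523 / 30758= 149451.12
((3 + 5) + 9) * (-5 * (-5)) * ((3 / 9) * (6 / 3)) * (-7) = -1983.33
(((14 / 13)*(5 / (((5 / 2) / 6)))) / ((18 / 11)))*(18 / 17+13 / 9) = 117964 / 5967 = 19.77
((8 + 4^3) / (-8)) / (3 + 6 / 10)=-5 / 2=-2.50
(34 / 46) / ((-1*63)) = -17 / 1449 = -0.01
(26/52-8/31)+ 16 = 1007/62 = 16.24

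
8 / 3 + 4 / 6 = 10 / 3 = 3.33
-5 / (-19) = 5 / 19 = 0.26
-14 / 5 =-2.80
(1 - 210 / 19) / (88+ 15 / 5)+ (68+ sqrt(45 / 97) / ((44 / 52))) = 39 * sqrt(485) / 1067+ 117381 / 1729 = 68.69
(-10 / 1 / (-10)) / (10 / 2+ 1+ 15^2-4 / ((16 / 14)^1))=2 / 455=0.00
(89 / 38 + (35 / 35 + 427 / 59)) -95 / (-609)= 14657861 / 1365378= 10.74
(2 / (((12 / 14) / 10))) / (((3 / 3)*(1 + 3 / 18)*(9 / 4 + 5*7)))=80 / 149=0.54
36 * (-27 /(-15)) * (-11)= -3564 /5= -712.80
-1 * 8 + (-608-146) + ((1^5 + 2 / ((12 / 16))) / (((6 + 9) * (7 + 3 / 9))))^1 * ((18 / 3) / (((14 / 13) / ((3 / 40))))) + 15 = -2091561 / 2800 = -746.99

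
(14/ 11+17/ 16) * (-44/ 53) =-411/ 212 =-1.94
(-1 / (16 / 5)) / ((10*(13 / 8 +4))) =-1 / 180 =-0.01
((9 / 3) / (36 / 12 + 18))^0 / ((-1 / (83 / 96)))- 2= -275 / 96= -2.86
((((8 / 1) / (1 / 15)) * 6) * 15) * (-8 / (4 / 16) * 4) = -1382400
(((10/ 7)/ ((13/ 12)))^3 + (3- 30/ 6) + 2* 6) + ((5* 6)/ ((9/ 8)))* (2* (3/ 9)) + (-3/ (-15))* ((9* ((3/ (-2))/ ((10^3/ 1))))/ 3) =2039386460749/ 67821390000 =30.07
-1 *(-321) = 321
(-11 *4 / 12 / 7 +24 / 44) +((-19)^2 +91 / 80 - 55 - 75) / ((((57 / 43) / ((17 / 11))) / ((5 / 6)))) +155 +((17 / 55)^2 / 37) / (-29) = 47313862688669 / 124328080800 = 380.56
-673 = -673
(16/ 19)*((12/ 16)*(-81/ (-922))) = 486/ 8759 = 0.06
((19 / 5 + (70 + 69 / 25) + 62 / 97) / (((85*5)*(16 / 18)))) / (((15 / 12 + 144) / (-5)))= -120348 / 17108375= -0.01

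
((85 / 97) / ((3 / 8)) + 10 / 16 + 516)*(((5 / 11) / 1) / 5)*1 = 1208143 / 25608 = 47.18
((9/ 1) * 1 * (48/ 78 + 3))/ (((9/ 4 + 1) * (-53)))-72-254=-2921674/ 8957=-326.19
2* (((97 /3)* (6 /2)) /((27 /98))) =19012 /27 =704.15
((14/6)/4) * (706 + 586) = 2261/3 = 753.67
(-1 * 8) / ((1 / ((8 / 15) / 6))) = -32 / 45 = -0.71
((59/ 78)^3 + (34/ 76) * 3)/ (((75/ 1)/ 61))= 976199897/ 676236600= 1.44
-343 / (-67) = 343 / 67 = 5.12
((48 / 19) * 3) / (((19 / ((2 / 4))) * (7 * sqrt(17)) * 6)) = 12 * sqrt(17) / 42959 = 0.00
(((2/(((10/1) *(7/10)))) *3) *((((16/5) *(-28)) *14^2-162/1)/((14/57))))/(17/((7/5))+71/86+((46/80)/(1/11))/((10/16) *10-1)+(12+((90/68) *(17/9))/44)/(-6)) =-114683035104/22553503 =-5084.93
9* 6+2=56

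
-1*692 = -692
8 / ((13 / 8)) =64 / 13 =4.92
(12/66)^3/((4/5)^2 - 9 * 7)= -200/2075029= -0.00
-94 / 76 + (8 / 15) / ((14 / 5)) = -835 / 798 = -1.05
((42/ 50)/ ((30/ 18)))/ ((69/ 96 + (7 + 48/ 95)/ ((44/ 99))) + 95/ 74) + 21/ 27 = 384573707/ 478052325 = 0.80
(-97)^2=9409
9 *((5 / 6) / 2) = 15 / 4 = 3.75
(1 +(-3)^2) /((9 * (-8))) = -5 /36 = -0.14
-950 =-950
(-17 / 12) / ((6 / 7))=-119 / 72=-1.65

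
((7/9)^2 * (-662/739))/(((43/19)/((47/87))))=-28967134/223932519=-0.13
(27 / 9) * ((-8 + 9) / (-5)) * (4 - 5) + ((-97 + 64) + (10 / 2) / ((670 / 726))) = -9039 / 335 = -26.98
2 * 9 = 18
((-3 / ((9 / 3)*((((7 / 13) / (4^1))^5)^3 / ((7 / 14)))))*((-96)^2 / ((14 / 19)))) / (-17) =2405947964388145171964224339968 / 564959819683217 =4258617835401467.85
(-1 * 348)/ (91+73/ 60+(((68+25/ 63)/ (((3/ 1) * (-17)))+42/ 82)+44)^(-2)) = -168828403044049920/ 44738169980125207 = -3.77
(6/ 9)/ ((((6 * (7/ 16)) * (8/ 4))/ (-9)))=-8/ 7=-1.14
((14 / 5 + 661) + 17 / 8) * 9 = 239733 / 40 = 5993.32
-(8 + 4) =-12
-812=-812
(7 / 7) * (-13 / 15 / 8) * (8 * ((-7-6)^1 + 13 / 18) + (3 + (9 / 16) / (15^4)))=111409987 / 10800000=10.32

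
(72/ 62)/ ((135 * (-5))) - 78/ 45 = -1.74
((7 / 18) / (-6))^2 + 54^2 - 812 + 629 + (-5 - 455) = 26512321 / 11664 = 2273.00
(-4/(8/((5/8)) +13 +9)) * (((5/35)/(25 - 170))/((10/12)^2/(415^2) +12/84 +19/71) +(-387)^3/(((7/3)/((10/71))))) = 8504014900652654532/21146841187801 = 402141.14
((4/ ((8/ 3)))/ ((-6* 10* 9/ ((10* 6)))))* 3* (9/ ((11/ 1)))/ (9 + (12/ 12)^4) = -0.04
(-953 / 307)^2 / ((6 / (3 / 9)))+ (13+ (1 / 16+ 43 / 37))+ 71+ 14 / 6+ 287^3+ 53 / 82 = 486712101181747069 / 20588505552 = 23639991.74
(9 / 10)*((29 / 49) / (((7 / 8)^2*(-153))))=-928 / 204085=-0.00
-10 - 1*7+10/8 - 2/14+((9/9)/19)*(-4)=-8567/532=-16.10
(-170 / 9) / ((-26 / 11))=935 / 117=7.99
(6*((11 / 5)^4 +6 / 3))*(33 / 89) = 3146418 / 55625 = 56.56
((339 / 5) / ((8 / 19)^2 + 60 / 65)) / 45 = 530309 / 387300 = 1.37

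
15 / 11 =1.36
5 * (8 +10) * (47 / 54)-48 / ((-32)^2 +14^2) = 71639 / 915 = 78.29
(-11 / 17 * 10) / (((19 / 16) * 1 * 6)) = -880 / 969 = -0.91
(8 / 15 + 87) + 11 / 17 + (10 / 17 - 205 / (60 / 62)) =-20921 / 170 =-123.06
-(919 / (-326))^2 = -844561 / 106276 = -7.95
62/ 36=31/ 18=1.72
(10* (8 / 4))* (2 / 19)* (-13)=-520 / 19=-27.37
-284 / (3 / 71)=-20164 / 3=-6721.33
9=9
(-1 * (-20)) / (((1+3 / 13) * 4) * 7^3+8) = 65 / 5514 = 0.01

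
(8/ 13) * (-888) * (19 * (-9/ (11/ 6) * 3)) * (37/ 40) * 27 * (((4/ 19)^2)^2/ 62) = 18395154432/ 152029735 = 121.00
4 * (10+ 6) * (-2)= -128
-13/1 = -13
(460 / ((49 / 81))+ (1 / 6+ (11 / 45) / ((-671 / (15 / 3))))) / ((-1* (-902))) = 0.84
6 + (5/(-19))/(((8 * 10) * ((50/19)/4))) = 1199/200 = 6.00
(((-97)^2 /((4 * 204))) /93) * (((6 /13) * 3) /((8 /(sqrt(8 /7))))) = 9409 * sqrt(14) /1534624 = 0.02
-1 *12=-12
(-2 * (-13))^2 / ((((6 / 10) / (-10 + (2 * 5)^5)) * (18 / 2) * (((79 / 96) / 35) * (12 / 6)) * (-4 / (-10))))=52572520000 / 79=665474936.71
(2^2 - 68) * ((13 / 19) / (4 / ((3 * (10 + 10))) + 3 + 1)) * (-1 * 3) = 37440 / 1159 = 32.30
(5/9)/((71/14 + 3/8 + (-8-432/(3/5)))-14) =-280/371223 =-0.00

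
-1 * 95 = -95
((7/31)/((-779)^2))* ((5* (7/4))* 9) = 2205/75248284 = 0.00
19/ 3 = 6.33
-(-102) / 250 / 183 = 17 / 7625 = 0.00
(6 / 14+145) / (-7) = -1018 / 49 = -20.78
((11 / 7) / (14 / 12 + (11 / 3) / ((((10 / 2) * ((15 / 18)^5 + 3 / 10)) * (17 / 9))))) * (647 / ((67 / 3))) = 59430038778 / 2245121291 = 26.47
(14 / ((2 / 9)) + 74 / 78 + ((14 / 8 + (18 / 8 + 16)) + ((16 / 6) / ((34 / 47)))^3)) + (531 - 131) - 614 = -137887888 / 1724463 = -79.96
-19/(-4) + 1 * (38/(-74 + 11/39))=48697/11500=4.23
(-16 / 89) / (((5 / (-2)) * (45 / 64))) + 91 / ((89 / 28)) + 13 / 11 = 6589153 / 220275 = 29.91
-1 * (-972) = 972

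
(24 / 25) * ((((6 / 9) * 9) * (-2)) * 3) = -864 / 25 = -34.56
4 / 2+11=13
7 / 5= 1.40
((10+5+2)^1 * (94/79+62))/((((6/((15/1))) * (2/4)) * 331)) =424320/26149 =16.23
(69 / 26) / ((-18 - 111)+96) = -23 / 286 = -0.08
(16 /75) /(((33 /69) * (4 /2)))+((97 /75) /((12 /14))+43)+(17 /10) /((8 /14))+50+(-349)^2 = 2413594397 /19800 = 121898.71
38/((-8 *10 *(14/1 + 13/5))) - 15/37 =-10663/24568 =-0.43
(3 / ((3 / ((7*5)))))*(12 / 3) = 140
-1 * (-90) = 90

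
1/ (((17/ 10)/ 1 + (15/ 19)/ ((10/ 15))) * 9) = 95/ 2466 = 0.04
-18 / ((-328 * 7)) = 9 / 1148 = 0.01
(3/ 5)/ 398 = 3/ 1990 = 0.00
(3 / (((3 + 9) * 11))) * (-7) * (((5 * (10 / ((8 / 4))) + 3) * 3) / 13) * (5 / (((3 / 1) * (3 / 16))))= -3920 / 429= -9.14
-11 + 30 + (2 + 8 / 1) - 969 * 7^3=-332338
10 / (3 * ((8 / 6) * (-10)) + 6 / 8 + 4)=-40 / 141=-0.28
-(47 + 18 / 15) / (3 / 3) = -241 / 5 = -48.20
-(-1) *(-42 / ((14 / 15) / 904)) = -40680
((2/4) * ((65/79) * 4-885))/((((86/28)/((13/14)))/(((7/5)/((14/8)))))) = -362206/3397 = -106.63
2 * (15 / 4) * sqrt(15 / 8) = 15 * sqrt(30) / 8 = 10.27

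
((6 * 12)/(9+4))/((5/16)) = 17.72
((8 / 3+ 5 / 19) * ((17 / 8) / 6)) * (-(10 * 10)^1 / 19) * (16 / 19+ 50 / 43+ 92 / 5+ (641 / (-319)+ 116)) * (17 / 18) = -42262167047015 / 60967017144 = -693.20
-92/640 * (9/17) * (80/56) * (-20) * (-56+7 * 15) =7245/68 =106.54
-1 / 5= -0.20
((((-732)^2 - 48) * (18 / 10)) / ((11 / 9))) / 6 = 7232976 / 55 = 131508.65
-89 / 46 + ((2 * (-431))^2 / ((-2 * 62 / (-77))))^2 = 9411272808281285 / 44206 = 212895824283.61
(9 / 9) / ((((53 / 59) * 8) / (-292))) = -4307 / 106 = -40.63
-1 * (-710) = 710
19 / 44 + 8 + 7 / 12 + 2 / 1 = 727 / 66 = 11.02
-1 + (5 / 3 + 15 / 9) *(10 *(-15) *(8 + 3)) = -5501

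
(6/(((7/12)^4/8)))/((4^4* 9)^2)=3/38416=0.00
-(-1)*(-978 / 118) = -489 / 59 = -8.29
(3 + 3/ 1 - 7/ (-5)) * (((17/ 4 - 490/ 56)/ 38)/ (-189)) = 37/ 7980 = 0.00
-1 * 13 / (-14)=13 / 14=0.93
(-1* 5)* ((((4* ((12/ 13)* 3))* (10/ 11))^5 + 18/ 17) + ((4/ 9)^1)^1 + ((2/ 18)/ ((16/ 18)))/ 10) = -517736.32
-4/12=-1/3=-0.33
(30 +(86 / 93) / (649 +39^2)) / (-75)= -3027193 / 7567875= -0.40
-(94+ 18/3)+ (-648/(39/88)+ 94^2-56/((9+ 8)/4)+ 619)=1741407/221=7879.67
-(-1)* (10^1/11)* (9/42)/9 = 5/231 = 0.02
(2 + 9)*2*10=220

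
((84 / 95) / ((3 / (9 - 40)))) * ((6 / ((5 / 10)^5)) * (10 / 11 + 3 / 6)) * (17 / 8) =-5489232 / 1045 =-5252.85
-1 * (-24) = 24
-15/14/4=-15/56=-0.27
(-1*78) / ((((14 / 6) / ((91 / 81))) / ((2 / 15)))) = -676 / 135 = -5.01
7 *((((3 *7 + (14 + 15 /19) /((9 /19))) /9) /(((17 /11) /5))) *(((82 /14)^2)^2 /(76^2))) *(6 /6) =36522960925 /1364034168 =26.78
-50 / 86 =-25 / 43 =-0.58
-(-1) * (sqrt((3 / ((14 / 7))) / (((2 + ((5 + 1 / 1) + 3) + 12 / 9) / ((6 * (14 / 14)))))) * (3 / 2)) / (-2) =-9 * sqrt(111) / 148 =-0.64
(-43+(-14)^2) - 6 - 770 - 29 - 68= -720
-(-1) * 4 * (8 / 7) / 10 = 16 / 35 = 0.46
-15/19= -0.79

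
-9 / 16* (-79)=711 / 16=44.44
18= 18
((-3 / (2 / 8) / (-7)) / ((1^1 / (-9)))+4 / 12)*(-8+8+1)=-317 / 21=-15.10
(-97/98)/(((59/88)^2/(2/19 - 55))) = 55962016/462973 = 120.88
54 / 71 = 0.76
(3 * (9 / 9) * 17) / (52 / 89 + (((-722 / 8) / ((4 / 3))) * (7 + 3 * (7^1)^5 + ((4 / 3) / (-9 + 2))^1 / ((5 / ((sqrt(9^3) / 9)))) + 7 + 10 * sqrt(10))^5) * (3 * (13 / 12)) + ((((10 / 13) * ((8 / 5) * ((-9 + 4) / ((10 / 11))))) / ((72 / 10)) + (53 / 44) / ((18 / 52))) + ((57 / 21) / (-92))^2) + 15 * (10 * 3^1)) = -16875834469407934804681066356891448125597324642240547440600000 / 23754153575066960351677809013670692569806103862799117419766808345935668469509085803441 + 16730266317861353757009719464873999153998652562185050000000 * sqrt(10) / 23754153575066960351677809013670692569806103862799117419766808345935668469509085803441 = -0.00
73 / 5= 14.60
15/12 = 5/4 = 1.25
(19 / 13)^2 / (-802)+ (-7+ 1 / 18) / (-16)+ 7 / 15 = 87636473 / 97587360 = 0.90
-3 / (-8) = 3 / 8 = 0.38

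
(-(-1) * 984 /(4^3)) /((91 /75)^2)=691875 /66248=10.44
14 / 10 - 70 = -343 / 5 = -68.60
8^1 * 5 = 40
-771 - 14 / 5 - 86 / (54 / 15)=-35896 / 45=-797.69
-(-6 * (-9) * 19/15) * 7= -2394/5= -478.80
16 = 16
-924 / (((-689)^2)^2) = -924 / 225360027841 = -0.00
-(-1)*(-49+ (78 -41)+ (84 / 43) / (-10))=-2622 / 215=-12.20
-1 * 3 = -3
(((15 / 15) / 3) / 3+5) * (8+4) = 184 / 3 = 61.33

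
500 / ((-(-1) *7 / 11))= 5500 / 7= 785.71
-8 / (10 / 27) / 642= -18 / 535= -0.03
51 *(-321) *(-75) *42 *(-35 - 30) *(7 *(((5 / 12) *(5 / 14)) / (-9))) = 1551834375 / 4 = 387958593.75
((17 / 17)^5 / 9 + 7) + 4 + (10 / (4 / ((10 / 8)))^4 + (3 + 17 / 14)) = 31834379 / 2064384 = 15.42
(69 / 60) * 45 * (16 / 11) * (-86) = -71208 / 11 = -6473.45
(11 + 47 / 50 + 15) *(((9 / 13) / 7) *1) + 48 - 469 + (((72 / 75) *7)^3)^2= 4073331317966293 / 44433593750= 91672.34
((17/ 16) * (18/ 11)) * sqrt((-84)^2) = 3213/ 22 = 146.05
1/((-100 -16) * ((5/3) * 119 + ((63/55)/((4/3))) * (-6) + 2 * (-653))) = 165/21299398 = 0.00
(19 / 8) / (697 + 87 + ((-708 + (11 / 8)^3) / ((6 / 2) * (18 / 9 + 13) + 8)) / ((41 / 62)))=1321184 / 424933677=0.00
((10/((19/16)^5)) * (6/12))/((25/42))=44040192/12380495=3.56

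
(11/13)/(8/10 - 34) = -0.03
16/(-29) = -16/29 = -0.55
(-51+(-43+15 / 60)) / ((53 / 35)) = -13125 / 212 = -61.91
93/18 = 31/6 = 5.17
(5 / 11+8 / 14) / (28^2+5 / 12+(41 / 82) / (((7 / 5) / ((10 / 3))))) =316 / 241967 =0.00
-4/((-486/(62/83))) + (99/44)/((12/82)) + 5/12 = 15.80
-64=-64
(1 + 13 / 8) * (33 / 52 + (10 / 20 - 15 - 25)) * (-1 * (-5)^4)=26525625 / 416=63763.52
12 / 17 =0.71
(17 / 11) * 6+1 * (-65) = -613 / 11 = -55.73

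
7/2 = 3.50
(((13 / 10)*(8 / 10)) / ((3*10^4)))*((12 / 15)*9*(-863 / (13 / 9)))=-23301 / 156250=-0.15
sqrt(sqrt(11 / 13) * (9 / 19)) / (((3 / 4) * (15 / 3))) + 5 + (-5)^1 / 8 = 4 * 11^(1 / 4) * 13^(3 / 4) * sqrt(19) / 1235 + 35 / 8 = 4.55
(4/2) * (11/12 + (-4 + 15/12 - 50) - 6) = -347/3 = -115.67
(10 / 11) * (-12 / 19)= -120 / 209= -0.57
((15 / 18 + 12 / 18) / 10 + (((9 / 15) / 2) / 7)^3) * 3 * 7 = 154431 / 49000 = 3.15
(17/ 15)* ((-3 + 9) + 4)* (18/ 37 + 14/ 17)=1648/ 111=14.85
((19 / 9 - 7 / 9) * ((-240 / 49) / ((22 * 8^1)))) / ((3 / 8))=-160 / 1617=-0.10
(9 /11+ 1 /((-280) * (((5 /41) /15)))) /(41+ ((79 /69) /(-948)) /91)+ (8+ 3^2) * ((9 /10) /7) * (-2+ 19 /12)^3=-0.15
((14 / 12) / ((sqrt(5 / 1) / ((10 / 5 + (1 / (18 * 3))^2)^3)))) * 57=26395358823421 * sqrt(5) / 247949112960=238.04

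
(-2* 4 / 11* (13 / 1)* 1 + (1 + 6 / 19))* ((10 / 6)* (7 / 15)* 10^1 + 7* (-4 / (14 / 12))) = 27594 / 209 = 132.03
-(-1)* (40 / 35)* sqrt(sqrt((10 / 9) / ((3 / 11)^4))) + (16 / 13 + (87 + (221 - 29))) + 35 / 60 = 88* 10^(1 / 4)* sqrt(3) / 63 + 43807 / 156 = 285.12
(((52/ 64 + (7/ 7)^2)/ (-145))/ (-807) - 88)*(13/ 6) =-73856627/ 387360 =-190.67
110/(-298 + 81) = -110/217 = -0.51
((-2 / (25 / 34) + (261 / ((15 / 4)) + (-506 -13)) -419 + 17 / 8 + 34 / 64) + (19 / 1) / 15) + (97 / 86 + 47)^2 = 6430518823 / 4437600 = 1449.10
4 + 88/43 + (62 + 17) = 3657/43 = 85.05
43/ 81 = 0.53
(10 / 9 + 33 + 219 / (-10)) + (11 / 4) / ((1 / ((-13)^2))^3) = 2389272653 / 180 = 13273736.96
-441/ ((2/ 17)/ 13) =-97461/ 2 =-48730.50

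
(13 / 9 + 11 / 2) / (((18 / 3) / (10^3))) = 31250 / 27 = 1157.41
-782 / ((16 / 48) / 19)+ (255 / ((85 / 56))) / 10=-44557.20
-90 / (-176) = 0.51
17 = 17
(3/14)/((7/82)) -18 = -759/49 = -15.49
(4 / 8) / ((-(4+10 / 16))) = -4 / 37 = -0.11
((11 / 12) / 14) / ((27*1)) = 11 / 4536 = 0.00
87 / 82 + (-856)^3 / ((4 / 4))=-51432205225 / 82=-627222014.94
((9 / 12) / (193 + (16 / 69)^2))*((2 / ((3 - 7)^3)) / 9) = -1587 / 117648512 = -0.00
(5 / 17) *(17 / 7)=5 / 7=0.71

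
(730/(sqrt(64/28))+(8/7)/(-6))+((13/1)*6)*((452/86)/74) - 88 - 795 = -29323183/33411+365*sqrt(7)/2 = -394.80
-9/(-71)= 0.13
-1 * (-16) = 16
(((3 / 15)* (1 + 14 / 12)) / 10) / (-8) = -0.01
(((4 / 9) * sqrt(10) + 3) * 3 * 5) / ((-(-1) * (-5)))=-9- 4 * sqrt(10) / 3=-13.22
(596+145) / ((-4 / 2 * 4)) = -741 / 8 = -92.62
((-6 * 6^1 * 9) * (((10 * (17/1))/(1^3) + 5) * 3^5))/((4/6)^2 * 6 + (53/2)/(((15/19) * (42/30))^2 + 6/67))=-873889770600/1451047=-602247.74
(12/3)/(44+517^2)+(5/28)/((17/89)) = 118965089/127250508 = 0.93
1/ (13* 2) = 1/ 26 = 0.04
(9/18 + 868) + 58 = 1853/2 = 926.50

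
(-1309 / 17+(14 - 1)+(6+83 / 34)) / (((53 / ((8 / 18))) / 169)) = -638482 / 8109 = -78.74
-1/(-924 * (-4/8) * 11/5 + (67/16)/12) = -960/976079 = -0.00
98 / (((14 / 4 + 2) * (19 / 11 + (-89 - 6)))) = -98 / 513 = -0.19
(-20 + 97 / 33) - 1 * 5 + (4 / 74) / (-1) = -27002 / 1221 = -22.11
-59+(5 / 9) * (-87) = -322 / 3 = -107.33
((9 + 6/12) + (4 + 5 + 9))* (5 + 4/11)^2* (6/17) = 52215/187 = 279.22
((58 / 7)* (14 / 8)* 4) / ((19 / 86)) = 4988 / 19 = 262.53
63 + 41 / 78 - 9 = 4253 / 78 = 54.53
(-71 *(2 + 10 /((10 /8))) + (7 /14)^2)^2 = 8059921 /16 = 503745.06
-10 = -10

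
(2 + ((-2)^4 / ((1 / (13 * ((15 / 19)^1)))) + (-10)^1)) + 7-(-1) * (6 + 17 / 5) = 16398 / 95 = 172.61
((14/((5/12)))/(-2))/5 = -84/25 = -3.36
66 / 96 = 11 / 16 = 0.69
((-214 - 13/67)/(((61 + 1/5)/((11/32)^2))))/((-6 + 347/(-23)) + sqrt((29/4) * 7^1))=4592965795 * sqrt(203)/8749405965312 + 96851670025/4374702982656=0.03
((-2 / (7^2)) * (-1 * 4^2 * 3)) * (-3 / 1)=-288 / 49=-5.88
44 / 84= 11 / 21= 0.52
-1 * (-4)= 4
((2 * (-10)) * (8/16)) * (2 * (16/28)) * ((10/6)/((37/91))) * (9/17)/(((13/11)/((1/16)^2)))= -825/10064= -0.08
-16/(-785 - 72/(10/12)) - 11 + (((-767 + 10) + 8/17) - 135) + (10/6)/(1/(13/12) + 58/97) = -384176910569/426193026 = -901.42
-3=-3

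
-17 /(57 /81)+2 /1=-421 /19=-22.16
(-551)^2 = 303601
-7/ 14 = -1/ 2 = -0.50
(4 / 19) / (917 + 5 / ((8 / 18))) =16 / 70547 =0.00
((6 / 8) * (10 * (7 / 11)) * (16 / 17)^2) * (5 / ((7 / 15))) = 144000 / 3179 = 45.30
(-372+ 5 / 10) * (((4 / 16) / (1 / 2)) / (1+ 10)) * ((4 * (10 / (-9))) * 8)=59440 / 99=600.40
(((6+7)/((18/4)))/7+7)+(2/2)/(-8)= 7.29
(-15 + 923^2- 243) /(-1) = -851671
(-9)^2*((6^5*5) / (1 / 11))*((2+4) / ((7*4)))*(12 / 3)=29693211.43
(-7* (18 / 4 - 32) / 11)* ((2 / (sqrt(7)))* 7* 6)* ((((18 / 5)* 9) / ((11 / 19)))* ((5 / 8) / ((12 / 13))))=700245* sqrt(7) / 88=21053.12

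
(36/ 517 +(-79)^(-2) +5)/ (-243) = -5452726/ 261354357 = -0.02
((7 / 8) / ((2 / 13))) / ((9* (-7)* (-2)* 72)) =13 / 20736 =0.00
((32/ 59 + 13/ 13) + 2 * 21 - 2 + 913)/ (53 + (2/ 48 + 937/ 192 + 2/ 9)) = 32439168/ 1975969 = 16.42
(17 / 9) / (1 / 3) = 17 / 3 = 5.67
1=1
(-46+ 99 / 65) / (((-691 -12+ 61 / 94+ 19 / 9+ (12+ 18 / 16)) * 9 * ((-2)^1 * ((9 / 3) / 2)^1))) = -0.00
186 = 186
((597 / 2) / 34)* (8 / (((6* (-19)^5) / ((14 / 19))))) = -2786 / 799779977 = -0.00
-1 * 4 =-4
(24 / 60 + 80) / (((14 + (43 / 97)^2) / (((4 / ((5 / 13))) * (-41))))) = -206772184 / 85625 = -2414.86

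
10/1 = 10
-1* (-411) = 411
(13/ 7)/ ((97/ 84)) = 156/ 97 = 1.61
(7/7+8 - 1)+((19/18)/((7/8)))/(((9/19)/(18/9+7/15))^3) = 27644627452/155003625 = 178.35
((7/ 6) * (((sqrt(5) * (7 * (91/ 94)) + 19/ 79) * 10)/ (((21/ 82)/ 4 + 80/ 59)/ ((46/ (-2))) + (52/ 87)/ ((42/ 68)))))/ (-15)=-201445330996 * sqrt(5)/ 34626102965 - 12017146904/ 58201322005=-13.22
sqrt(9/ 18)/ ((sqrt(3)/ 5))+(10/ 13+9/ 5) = 5*sqrt(6)/ 6+167/ 65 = 4.61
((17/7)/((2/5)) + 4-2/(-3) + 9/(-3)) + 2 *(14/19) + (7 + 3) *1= 15331/798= 19.21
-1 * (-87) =87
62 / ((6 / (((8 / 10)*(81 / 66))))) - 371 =-19847 / 55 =-360.85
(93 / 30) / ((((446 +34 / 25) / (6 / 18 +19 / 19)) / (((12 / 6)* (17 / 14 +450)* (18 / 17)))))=979135 / 110908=8.83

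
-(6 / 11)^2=-36 / 121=-0.30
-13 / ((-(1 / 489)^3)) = 1520092197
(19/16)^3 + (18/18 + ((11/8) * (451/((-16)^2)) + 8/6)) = 79015/12288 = 6.43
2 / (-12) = -1 / 6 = -0.17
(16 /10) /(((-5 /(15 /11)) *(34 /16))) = -192 /935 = -0.21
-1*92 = -92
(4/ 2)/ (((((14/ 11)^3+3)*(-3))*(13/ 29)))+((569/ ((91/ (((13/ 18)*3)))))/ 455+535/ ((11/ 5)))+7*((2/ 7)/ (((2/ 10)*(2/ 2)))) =358178304613/ 1416184770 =252.92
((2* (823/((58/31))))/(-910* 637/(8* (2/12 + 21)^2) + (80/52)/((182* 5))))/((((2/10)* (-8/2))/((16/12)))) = 2434017631955/268468165869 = 9.07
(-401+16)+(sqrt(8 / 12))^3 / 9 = -385+2* sqrt(6) / 81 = -384.94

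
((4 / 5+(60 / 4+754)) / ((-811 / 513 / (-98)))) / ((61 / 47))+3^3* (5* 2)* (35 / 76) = 346768014411 / 9399490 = 36892.22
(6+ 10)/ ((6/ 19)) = 152/ 3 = 50.67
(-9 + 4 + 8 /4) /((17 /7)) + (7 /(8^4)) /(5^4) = -53759881 /43520000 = -1.24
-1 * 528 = -528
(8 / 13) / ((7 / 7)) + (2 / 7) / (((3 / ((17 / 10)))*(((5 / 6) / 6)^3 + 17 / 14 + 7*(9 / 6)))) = 0.63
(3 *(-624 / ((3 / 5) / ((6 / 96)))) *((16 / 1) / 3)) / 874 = -1.19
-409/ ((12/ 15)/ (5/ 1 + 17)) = -22495/ 2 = -11247.50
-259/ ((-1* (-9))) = -259/ 9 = -28.78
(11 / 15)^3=1331 / 3375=0.39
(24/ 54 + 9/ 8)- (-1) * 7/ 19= 2651/ 1368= 1.94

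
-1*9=-9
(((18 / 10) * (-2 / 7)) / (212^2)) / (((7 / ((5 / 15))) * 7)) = -0.00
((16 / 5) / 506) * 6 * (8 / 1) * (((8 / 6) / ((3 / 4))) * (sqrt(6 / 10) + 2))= 2048 * sqrt(15) / 18975 + 4096 / 3795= 1.50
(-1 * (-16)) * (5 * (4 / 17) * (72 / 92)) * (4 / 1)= 23040 / 391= 58.93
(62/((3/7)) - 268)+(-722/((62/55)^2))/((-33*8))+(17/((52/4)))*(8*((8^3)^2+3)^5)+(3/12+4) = 7766547336119474248335607148258443/599664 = 12951498399302733277861610000.00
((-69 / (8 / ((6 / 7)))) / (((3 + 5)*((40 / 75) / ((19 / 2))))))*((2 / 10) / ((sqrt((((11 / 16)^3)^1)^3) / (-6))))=36246528*sqrt(11) / 1127357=106.64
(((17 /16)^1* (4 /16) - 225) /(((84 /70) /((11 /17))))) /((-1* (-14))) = -791065 /91392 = -8.66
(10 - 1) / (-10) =-9 / 10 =-0.90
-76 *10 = -760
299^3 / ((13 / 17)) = 34955791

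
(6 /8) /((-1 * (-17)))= 3 /68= 0.04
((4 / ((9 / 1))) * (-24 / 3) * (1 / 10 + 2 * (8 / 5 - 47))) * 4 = 58048 / 45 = 1289.96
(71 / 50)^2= 5041 / 2500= 2.02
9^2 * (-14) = -1134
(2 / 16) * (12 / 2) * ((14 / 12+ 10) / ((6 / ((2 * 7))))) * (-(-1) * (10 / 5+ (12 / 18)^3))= 14539 / 324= 44.87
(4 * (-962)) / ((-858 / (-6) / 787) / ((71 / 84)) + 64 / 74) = -3563.50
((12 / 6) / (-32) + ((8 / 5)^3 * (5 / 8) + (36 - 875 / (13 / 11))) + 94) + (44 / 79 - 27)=-260582827 / 410800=-634.33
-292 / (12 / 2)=-146 / 3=-48.67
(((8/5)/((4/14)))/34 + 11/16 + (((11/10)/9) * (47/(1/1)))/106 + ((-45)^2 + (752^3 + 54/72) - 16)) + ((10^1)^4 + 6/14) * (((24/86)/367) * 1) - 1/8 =425261026.14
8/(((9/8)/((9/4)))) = 16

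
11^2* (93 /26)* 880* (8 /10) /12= 330088 /13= 25391.38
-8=-8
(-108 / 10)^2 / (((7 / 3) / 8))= 69984 / 175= 399.91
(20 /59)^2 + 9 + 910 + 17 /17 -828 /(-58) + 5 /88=8301176377 /8883512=934.45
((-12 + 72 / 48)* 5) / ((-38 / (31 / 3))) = 1085 / 76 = 14.28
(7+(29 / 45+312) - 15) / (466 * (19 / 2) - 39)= 13709 / 197460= 0.07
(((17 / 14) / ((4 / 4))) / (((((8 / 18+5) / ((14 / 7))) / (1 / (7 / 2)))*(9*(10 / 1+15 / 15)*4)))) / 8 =17 / 422576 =0.00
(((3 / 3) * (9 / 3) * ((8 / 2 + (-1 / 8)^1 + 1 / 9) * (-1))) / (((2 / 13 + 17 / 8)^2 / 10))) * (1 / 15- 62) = 1426.15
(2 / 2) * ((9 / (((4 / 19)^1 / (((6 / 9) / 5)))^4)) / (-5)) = -130321 / 450000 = -0.29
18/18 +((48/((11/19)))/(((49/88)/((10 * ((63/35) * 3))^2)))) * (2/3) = 14183473/49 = 289458.63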